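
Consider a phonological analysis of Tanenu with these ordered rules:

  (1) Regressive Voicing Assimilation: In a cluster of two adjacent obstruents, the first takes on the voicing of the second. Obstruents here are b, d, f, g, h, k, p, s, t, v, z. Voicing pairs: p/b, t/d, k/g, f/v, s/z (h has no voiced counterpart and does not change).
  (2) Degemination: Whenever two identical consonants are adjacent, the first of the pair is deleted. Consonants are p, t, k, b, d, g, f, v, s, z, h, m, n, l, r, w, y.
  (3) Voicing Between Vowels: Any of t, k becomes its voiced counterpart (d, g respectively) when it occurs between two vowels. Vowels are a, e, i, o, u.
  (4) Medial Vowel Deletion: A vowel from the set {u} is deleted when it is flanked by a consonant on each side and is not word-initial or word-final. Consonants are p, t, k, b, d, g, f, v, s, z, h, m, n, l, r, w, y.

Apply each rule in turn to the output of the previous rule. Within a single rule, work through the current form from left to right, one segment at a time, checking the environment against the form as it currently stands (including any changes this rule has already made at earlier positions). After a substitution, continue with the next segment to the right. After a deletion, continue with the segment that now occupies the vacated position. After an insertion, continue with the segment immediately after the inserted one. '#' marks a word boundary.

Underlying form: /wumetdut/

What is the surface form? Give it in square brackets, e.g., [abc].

(1) Regressive Voicing Assimilation: [wumetdut] → [wumeddut]
(2) Degemination: [wumeddut] → [wumedut]
(3) Voicing Between Vowels: no change — [wumedut]
(4) Medial Vowel Deletion: [wumedut] → [wmedt]

[wmedt]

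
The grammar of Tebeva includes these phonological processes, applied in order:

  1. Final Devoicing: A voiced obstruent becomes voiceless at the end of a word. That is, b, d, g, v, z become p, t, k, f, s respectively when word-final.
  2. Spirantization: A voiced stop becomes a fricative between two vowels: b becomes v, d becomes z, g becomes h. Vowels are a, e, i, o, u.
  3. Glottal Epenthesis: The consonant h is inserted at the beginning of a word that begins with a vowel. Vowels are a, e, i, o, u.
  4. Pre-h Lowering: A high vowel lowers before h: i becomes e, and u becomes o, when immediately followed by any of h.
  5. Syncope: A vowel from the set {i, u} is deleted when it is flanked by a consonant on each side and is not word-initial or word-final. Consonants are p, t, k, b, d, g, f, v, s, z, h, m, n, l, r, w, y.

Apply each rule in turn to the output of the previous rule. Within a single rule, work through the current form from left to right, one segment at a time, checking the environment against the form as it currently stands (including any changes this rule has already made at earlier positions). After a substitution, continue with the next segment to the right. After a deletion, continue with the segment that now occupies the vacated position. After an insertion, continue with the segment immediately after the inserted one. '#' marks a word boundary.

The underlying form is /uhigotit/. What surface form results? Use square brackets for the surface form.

[hohehott]

1 Final Devoicing: no change — [uhigotit]
2 Spirantization: [uhigotit] → [uhihotit]
3 Glottal Epenthesis: [uhihotit] → [huhihotit]
4 Pre-h Lowering: [huhihotit] → [hohehotit]
5 Syncope: [hohehotit] → [hohehott]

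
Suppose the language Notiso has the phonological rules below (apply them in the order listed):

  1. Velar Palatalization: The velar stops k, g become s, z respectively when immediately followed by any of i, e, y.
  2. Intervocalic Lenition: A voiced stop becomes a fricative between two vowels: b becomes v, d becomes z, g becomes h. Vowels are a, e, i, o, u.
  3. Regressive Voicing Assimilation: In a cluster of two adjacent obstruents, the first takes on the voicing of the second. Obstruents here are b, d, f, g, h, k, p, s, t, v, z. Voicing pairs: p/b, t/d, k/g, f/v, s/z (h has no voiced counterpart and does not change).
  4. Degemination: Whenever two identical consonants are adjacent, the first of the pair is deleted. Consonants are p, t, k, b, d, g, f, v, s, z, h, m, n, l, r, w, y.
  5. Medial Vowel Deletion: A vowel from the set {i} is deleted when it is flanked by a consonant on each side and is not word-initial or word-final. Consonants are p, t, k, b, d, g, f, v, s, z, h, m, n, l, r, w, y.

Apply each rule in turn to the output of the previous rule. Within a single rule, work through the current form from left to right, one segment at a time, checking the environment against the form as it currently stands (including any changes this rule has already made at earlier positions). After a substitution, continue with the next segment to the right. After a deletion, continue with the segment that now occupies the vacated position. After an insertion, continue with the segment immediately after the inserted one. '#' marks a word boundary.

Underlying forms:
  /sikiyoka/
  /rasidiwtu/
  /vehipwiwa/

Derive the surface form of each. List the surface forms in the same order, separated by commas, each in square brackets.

[ssyoka], [raszwtu], [vehpwwa]

/sikiyoka/:
  1 Velar Palatalization: [sikiyoka] → [sisiyoka]
  2 Intervocalic Lenition: no change — [sisiyoka]
  3 Regressive Voicing Assimilation: no change — [sisiyoka]
  4 Degemination: no change — [sisiyoka]
  5 Medial Vowel Deletion: [sisiyoka] → [ssyoka]
/rasidiwtu/:
  1 Velar Palatalization: no change — [rasidiwtu]
  2 Intervocalic Lenition: [rasidiwtu] → [rasiziwtu]
  3 Regressive Voicing Assimilation: no change — [rasiziwtu]
  4 Degemination: no change — [rasiziwtu]
  5 Medial Vowel Deletion: [rasiziwtu] → [raszwtu]
/vehipwiwa/:
  1 Velar Palatalization: no change — [vehipwiwa]
  2 Intervocalic Lenition: no change — [vehipwiwa]
  3 Regressive Voicing Assimilation: no change — [vehipwiwa]
  4 Degemination: no change — [vehipwiwa]
  5 Medial Vowel Deletion: [vehipwiwa] → [vehpwwa]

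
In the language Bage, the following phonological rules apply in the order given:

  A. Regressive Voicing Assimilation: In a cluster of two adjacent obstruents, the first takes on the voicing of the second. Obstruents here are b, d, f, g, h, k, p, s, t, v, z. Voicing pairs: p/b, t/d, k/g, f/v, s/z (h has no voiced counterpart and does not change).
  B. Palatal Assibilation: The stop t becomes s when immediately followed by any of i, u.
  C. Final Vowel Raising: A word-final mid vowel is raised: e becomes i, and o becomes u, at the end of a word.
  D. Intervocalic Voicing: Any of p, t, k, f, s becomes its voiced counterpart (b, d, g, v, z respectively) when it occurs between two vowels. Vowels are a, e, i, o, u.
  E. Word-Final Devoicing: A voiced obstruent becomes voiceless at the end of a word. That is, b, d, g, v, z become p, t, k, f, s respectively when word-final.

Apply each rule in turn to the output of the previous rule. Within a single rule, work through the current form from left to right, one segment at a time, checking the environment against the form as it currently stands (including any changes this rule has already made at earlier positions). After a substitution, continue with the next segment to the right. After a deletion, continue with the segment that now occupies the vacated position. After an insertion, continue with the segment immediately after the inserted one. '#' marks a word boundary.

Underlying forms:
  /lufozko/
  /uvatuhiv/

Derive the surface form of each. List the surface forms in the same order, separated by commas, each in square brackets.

[luvosku], [uvazuhif]

/lufozko/:
  A Regressive Voicing Assimilation: [lufozko] → [lufosko]
  B Palatal Assibilation: no change — [lufosko]
  C Final Vowel Raising: [lufosko] → [lufosku]
  D Intervocalic Voicing: [lufosku] → [luvosku]
  E Word-Final Devoicing: no change — [luvosku]
/uvatuhiv/:
  A Regressive Voicing Assimilation: no change — [uvatuhiv]
  B Palatal Assibilation: [uvatuhiv] → [uvasuhiv]
  C Final Vowel Raising: no change — [uvasuhiv]
  D Intervocalic Voicing: [uvasuhiv] → [uvazuhiv]
  E Word-Final Devoicing: [uvazuhiv] → [uvazuhif]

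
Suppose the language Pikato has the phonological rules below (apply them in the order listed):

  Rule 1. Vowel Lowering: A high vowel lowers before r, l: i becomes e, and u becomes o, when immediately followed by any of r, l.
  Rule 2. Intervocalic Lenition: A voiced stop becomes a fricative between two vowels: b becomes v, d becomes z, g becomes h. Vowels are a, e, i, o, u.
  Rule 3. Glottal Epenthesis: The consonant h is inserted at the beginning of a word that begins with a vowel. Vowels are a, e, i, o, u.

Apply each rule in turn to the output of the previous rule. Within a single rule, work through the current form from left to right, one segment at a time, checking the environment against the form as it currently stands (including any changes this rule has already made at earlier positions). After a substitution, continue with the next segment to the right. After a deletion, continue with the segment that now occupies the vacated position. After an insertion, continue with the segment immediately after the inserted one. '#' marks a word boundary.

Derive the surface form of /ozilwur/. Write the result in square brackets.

Rule 1 Vowel Lowering: [ozilwur] → [ozelwor]
Rule 2 Intervocalic Lenition: no change — [ozelwor]
Rule 3 Glottal Epenthesis: [ozelwor] → [hozelwor]

[hozelwor]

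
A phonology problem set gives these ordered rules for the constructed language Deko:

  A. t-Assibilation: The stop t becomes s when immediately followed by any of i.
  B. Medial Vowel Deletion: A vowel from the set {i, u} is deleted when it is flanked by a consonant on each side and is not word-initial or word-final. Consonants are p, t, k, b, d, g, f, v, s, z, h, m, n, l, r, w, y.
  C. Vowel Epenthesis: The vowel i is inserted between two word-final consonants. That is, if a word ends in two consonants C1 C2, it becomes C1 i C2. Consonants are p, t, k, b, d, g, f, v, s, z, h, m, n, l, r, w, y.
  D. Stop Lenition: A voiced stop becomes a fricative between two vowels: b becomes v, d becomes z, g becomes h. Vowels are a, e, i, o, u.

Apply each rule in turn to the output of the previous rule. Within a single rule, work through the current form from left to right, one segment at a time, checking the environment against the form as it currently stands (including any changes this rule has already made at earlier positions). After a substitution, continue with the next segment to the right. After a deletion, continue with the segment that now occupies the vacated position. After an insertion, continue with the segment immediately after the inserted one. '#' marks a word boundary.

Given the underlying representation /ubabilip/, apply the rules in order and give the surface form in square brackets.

A t-Assibilation: no change — [ubabilip]
B Medial Vowel Deletion: [ubabilip] → [ubablp]
C Vowel Epenthesis: [ubablp] → [ubablip]
D Stop Lenition: [ubablip] → [uvablip]

[uvablip]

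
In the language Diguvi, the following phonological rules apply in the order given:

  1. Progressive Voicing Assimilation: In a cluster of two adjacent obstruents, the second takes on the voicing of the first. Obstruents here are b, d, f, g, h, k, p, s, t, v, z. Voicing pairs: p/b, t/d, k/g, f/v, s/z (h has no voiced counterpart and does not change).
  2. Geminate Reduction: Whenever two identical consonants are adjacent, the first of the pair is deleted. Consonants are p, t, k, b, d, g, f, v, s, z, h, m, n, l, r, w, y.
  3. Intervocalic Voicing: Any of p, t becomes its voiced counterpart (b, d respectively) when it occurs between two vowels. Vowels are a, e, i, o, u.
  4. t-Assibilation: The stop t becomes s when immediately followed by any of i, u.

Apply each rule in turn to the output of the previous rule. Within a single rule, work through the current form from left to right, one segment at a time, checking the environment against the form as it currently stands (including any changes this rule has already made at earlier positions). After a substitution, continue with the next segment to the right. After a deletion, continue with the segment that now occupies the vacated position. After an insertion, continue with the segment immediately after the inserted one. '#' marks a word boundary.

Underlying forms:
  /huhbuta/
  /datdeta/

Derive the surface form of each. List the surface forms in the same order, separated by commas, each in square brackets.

/huhbuta/:
  1 Progressive Voicing Assimilation: [huhbuta] → [huhputa]
  2 Geminate Reduction: no change — [huhputa]
  3 Intervocalic Voicing: [huhputa] → [huhpuda]
  4 t-Assibilation: no change — [huhpuda]
/datdeta/:
  1 Progressive Voicing Assimilation: [datdeta] → [datteta]
  2 Geminate Reduction: [datteta] → [dateta]
  3 Intervocalic Voicing: [dateta] → [dadeda]
  4 t-Assibilation: no change — [dadeda]

[huhpuda], [dadeda]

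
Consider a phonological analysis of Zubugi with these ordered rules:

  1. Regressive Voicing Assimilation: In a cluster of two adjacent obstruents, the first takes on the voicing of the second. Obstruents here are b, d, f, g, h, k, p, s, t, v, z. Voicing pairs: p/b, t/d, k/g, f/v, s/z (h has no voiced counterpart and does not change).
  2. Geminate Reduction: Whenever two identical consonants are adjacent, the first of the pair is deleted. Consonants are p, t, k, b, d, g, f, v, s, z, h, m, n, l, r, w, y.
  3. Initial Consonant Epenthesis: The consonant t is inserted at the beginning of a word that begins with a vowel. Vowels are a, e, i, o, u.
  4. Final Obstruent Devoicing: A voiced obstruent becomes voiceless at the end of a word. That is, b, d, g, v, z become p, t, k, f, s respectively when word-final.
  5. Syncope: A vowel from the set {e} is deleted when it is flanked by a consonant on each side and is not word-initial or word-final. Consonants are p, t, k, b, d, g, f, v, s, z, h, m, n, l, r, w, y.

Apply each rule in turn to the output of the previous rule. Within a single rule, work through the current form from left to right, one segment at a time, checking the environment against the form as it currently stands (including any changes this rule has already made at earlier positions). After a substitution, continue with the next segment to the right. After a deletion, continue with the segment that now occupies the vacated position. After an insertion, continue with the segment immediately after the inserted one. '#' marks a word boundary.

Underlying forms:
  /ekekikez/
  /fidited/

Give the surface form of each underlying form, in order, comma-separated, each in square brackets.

/ekekikez/:
  1 Regressive Voicing Assimilation: no change — [ekekikez]
  2 Geminate Reduction: no change — [ekekikez]
  3 Initial Consonant Epenthesis: [ekekikez] → [tekekikez]
  4 Final Obstruent Devoicing: [tekekikez] → [tekekikes]
  5 Syncope: [tekekikes] → [tkkiks]
/fidited/:
  1 Regressive Voicing Assimilation: no change — [fidited]
  2 Geminate Reduction: no change — [fidited]
  3 Initial Consonant Epenthesis: no change — [fidited]
  4 Final Obstruent Devoicing: [fidited] → [fiditet]
  5 Syncope: [fiditet] → [fiditt]

[tkkiks], [fiditt]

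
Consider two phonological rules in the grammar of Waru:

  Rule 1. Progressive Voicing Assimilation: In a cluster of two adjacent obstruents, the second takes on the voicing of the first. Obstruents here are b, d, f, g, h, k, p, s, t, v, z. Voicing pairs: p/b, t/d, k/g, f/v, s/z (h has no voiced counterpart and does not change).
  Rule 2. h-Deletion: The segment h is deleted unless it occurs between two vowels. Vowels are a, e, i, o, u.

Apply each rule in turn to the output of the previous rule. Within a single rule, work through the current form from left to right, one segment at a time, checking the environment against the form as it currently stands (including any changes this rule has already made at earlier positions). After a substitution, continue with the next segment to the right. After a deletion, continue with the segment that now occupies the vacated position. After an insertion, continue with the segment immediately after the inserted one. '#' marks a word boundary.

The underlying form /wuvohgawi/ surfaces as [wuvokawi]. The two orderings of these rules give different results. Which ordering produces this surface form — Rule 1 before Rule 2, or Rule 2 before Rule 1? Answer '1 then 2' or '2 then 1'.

Order 1 then 2:
  1 Progressive Voicing Assimilation: [wuvohgawi] → [wuvohkawi]
  2 h-Deletion: [wuvohkawi] → [wuvokawi]
  result: [wuvokawi]
Order 2 then 1:
  2 h-Deletion: [wuvohgawi] → [wuvogawi]
  1 Progressive Voicing Assimilation: no change — [wuvogawi]
  result: [wuvogawi]

1 then 2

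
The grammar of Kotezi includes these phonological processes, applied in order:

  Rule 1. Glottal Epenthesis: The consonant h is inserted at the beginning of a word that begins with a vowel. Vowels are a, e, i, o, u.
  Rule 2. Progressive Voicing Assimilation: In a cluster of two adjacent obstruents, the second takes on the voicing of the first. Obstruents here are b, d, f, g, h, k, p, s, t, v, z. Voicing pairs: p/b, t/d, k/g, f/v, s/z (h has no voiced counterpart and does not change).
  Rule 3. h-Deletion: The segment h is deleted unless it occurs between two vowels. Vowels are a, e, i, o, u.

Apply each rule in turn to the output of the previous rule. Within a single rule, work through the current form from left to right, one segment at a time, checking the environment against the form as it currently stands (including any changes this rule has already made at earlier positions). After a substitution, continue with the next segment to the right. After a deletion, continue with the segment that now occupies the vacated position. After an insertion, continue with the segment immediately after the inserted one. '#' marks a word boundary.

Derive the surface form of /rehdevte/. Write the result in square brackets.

[retevde]

Rule 1 Glottal Epenthesis: no change — [rehdevte]
Rule 2 Progressive Voicing Assimilation: [rehdevte] → [rehtevde]
Rule 3 h-Deletion: [rehtevde] → [retevde]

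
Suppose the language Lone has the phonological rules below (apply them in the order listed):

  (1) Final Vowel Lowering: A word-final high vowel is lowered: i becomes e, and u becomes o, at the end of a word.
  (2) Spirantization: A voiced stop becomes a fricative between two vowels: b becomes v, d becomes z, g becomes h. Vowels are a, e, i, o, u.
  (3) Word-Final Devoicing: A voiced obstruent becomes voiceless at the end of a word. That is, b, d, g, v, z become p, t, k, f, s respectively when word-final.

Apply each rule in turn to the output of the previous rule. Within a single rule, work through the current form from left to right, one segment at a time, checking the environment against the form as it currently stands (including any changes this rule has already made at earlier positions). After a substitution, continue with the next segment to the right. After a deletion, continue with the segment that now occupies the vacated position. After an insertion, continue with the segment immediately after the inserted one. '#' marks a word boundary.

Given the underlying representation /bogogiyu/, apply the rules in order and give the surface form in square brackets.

(1) Final Vowel Lowering: [bogogiyu] → [bogogiyo]
(2) Spirantization: [bogogiyo] → [bohohiyo]
(3) Word-Final Devoicing: no change — [bohohiyo]

[bohohiyo]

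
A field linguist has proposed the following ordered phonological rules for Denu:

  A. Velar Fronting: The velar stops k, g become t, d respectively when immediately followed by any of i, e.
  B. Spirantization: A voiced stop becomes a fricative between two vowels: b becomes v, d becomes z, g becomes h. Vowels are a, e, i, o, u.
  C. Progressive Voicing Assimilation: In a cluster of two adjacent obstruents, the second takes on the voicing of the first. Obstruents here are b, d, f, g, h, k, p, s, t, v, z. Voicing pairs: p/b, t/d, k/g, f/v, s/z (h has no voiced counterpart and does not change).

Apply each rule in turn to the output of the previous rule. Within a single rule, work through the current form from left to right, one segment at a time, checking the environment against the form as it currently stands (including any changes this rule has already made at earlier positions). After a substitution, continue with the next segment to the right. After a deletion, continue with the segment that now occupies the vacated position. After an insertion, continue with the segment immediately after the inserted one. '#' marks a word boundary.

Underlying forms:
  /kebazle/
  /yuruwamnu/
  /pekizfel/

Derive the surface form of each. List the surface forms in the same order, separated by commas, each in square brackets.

[tevazle], [yuruwamnu], [petizvel]

/kebazle/:
  A Velar Fronting: [kebazle] → [tebazle]
  B Spirantization: [tebazle] → [tevazle]
  C Progressive Voicing Assimilation: no change — [tevazle]
/yuruwamnu/:
  A Velar Fronting: no change — [yuruwamnu]
  B Spirantization: no change — [yuruwamnu]
  C Progressive Voicing Assimilation: no change — [yuruwamnu]
/pekizfel/:
  A Velar Fronting: [pekizfel] → [petizfel]
  B Spirantization: no change — [petizfel]
  C Progressive Voicing Assimilation: [petizfel] → [petizvel]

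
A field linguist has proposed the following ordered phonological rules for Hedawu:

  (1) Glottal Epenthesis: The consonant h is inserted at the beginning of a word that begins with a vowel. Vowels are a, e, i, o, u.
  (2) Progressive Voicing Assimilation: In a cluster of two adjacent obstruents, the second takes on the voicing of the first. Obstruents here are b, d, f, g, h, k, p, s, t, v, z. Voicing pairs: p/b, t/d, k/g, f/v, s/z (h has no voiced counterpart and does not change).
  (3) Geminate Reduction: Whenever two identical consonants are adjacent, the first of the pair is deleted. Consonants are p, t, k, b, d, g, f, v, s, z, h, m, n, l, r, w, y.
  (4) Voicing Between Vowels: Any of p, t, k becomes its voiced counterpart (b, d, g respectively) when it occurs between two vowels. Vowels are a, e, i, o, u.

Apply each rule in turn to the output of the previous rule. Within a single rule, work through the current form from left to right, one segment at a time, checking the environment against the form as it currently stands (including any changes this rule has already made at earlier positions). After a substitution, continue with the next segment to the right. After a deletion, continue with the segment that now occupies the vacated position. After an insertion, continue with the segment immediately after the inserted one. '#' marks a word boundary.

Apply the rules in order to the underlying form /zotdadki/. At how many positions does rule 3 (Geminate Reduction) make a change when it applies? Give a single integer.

1

(1) Glottal Epenthesis: no change — [zotdadki]
(2) Progressive Voicing Assimilation: [zotdadki] → [zottadgi]
(3) Geminate Reduction: [zottadgi] → [zotadgi]
(4) Voicing Between Vowels: [zotadgi] → [zodadgi]
Rule 3 changed 1 position(s).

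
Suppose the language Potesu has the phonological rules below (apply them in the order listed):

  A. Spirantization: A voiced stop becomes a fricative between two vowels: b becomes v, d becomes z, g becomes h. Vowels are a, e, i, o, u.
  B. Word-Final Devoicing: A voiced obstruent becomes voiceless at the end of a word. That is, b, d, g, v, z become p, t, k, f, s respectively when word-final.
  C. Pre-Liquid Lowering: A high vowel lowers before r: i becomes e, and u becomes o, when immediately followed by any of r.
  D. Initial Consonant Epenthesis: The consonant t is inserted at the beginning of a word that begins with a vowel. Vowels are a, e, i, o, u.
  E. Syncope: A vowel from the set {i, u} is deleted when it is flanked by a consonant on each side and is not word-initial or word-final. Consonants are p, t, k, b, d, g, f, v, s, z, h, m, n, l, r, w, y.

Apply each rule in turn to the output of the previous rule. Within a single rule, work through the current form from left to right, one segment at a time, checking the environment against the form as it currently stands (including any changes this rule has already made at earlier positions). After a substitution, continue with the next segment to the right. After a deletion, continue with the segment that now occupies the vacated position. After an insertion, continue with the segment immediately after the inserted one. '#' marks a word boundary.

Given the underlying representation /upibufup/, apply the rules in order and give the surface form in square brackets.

[tpvfp]

A Spirantization: [upibufup] → [upivufup]
B Word-Final Devoicing: no change — [upivufup]
C Pre-Liquid Lowering: no change — [upivufup]
D Initial Consonant Epenthesis: [upivufup] → [tupivufup]
E Syncope: [tupivufup] → [tpvfp]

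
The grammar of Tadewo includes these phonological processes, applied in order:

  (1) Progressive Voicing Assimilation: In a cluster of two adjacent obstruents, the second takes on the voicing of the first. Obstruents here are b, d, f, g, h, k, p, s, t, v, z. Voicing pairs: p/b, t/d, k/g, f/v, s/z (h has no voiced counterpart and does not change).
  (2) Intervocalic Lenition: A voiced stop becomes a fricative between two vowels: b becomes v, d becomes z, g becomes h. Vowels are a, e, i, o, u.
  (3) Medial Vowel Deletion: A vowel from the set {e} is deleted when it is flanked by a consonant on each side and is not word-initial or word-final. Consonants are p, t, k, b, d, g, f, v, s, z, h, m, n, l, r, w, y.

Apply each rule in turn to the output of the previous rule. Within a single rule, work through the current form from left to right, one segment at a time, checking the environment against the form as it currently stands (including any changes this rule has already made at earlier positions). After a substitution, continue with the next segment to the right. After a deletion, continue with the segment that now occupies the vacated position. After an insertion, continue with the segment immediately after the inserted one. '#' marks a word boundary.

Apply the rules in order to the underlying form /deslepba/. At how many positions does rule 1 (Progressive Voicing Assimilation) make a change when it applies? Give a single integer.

1

(1) Progressive Voicing Assimilation: [deslepba] → [desleppa]
(2) Intervocalic Lenition: no change — [desleppa]
(3) Medial Vowel Deletion: [desleppa] → [dslppa]
Rule 1 changed 1 position(s).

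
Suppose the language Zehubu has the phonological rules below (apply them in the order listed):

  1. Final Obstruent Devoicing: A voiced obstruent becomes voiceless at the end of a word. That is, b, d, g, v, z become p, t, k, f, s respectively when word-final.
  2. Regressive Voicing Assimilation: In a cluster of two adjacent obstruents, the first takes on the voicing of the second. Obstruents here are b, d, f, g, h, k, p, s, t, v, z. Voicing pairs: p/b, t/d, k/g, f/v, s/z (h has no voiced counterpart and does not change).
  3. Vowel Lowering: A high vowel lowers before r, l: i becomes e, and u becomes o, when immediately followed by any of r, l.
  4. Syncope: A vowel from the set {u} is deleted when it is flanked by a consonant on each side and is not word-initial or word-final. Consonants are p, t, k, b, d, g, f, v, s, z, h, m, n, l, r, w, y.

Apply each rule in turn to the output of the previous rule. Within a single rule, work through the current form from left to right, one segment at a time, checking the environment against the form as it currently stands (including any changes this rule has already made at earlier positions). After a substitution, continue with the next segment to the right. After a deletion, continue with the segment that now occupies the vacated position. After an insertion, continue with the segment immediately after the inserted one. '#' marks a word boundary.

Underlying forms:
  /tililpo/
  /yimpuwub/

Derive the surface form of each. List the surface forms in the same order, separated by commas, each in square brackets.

[telelpo], [yimpwp]

/tililpo/:
  1 Final Obstruent Devoicing: no change — [tililpo]
  2 Regressive Voicing Assimilation: no change — [tililpo]
  3 Vowel Lowering: [tililpo] → [telelpo]
  4 Syncope: no change — [telelpo]
/yimpuwub/:
  1 Final Obstruent Devoicing: [yimpuwub] → [yimpuwup]
  2 Regressive Voicing Assimilation: no change — [yimpuwup]
  3 Vowel Lowering: no change — [yimpuwup]
  4 Syncope: [yimpuwup] → [yimpwp]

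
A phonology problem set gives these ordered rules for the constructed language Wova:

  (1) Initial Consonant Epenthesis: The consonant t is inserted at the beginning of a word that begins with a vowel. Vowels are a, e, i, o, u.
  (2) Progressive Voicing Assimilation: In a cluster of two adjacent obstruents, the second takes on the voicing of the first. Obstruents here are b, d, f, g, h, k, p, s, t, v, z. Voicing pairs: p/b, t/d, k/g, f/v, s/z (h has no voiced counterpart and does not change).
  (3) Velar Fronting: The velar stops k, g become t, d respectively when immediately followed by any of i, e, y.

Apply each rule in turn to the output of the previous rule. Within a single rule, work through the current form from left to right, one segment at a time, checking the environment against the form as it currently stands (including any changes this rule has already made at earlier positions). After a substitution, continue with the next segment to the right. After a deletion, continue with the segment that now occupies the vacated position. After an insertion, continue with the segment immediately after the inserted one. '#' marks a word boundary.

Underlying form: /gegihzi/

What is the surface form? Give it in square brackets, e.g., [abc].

(1) Initial Consonant Epenthesis: no change — [gegihzi]
(2) Progressive Voicing Assimilation: [gegihzi] → [gegihsi]
(3) Velar Fronting: [gegihsi] → [dedihsi]

[dedihsi]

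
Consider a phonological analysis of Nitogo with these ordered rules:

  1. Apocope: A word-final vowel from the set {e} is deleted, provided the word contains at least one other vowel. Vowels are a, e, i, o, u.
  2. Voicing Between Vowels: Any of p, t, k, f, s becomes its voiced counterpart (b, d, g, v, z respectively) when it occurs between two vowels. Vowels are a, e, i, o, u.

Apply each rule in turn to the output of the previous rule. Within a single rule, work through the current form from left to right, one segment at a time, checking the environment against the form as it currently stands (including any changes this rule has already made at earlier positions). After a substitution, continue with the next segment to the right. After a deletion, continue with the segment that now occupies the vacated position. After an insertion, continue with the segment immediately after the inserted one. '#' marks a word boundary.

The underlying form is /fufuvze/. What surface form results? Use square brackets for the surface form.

[fuvuvz]

1 Apocope: [fufuvze] → [fufuvz]
2 Voicing Between Vowels: [fufuvz] → [fuvuvz]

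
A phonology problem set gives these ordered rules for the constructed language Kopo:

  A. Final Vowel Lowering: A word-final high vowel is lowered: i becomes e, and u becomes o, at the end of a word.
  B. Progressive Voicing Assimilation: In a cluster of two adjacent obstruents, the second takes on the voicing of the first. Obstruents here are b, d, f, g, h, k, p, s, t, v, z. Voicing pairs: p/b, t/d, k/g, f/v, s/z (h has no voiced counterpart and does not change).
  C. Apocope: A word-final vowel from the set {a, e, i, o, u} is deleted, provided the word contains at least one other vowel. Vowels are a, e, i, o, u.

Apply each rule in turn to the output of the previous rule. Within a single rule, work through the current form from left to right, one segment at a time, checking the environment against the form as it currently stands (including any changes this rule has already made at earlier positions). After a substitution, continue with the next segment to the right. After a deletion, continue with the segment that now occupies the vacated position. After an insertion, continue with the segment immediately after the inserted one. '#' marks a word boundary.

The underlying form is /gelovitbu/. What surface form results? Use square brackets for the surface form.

[gelovitp]

A Final Vowel Lowering: [gelovitbu] → [gelovitbo]
B Progressive Voicing Assimilation: [gelovitbo] → [gelovitpo]
C Apocope: [gelovitpo] → [gelovitp]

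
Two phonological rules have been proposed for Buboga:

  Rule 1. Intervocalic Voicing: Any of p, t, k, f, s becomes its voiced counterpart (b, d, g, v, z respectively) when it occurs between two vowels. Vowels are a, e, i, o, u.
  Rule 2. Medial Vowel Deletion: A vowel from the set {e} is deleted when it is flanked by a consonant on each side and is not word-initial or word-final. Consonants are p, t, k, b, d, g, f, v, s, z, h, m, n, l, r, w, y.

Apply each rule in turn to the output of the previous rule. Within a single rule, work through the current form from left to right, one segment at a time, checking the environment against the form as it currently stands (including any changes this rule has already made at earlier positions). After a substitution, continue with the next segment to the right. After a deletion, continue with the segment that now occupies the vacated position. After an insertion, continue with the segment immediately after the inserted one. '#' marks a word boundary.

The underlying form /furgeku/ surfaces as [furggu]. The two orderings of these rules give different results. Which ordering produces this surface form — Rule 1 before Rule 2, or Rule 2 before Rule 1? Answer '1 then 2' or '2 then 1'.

Order 1 then 2:
  1 Intervocalic Voicing: [furgeku] → [furgegu]
  2 Medial Vowel Deletion: [furgegu] → [furggu]
  result: [furggu]
Order 2 then 1:
  2 Medial Vowel Deletion: [furgeku] → [furgku]
  1 Intervocalic Voicing: no change — [furgku]
  result: [furgku]

1 then 2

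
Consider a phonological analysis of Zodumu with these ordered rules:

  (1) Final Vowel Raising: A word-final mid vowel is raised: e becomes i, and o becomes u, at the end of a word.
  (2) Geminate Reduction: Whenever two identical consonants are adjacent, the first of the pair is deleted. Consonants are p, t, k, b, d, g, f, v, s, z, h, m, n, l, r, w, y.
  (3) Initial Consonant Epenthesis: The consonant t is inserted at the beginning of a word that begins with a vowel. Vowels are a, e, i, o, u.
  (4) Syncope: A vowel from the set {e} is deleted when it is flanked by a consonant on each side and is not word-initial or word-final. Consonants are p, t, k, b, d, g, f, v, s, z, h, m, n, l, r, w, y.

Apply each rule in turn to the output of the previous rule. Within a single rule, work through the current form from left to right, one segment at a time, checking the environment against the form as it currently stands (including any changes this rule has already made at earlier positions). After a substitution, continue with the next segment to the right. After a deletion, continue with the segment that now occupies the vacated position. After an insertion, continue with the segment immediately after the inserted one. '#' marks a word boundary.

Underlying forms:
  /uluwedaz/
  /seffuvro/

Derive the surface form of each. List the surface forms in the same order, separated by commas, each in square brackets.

/uluwedaz/:
  (1) Final Vowel Raising: no change — [uluwedaz]
  (2) Geminate Reduction: no change — [uluwedaz]
  (3) Initial Consonant Epenthesis: [uluwedaz] → [tuluwedaz]
  (4) Syncope: [tuluwedaz] → [tuluwdaz]
/seffuvro/:
  (1) Final Vowel Raising: [seffuvro] → [seffuvru]
  (2) Geminate Reduction: [seffuvru] → [sefuvru]
  (3) Initial Consonant Epenthesis: no change — [sefuvru]
  (4) Syncope: [sefuvru] → [sfuvru]

[tuluwdaz], [sfuvru]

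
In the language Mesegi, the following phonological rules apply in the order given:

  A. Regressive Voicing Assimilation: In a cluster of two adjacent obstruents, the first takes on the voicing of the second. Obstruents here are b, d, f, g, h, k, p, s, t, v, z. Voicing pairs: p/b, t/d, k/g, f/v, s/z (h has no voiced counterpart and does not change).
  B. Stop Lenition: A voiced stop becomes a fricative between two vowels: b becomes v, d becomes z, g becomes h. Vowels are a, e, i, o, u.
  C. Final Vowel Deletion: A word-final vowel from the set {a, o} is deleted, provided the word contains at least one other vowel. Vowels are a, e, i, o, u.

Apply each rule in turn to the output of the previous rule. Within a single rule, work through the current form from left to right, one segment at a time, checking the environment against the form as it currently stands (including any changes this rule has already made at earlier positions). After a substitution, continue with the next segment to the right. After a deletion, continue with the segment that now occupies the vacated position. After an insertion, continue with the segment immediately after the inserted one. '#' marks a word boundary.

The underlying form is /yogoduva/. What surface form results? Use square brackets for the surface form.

[yohozuv]

A Regressive Voicing Assimilation: no change — [yogoduva]
B Stop Lenition: [yogoduva] → [yohozuva]
C Final Vowel Deletion: [yohozuva] → [yohozuv]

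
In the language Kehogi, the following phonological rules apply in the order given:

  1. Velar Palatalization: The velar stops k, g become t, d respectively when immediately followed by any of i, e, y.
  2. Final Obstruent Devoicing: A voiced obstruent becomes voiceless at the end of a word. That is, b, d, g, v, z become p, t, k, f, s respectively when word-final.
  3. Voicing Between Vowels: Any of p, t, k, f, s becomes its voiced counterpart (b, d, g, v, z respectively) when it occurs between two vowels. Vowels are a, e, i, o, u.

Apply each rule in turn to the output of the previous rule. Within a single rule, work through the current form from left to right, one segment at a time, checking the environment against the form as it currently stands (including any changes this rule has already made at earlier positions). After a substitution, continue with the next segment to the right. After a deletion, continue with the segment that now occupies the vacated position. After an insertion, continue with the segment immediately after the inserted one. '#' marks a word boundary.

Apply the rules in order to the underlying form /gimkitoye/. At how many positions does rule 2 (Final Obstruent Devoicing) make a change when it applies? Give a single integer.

0

1 Velar Palatalization: [gimkitoye] → [dimtitoye]
2 Final Obstruent Devoicing: no change — [dimtitoye]
3 Voicing Between Vowels: [dimtitoye] → [dimtidoye]
Rule 2 changed 0 position(s).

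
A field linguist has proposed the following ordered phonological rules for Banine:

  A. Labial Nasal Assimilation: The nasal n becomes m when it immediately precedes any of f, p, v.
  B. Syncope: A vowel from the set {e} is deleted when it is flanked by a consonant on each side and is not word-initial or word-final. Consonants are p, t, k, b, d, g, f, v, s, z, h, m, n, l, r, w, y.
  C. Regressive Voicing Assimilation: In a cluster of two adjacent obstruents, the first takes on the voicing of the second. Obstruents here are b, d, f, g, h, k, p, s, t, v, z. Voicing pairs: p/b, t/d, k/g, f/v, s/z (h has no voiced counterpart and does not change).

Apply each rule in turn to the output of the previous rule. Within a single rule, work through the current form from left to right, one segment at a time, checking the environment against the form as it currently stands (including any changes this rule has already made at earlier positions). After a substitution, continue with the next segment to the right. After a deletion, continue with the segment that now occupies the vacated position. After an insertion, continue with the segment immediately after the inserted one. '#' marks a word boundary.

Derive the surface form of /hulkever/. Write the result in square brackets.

[hulgvr]

A Labial Nasal Assimilation: no change — [hulkever]
B Syncope: [hulkever] → [hulkvr]
C Regressive Voicing Assimilation: [hulkvr] → [hulgvr]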